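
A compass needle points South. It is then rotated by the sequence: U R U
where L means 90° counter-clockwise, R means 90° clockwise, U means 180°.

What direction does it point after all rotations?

Start: South
  U (U-turn (180°)) -> North
  R (right (90° clockwise)) -> East
  U (U-turn (180°)) -> West
Final: West

Answer: Final heading: West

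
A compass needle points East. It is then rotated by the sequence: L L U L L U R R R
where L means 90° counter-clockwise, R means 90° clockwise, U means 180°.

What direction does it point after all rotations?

Start: East
  L (left (90° counter-clockwise)) -> North
  L (left (90° counter-clockwise)) -> West
  U (U-turn (180°)) -> East
  L (left (90° counter-clockwise)) -> North
  L (left (90° counter-clockwise)) -> West
  U (U-turn (180°)) -> East
  R (right (90° clockwise)) -> South
  R (right (90° clockwise)) -> West
  R (right (90° clockwise)) -> North
Final: North

Answer: Final heading: North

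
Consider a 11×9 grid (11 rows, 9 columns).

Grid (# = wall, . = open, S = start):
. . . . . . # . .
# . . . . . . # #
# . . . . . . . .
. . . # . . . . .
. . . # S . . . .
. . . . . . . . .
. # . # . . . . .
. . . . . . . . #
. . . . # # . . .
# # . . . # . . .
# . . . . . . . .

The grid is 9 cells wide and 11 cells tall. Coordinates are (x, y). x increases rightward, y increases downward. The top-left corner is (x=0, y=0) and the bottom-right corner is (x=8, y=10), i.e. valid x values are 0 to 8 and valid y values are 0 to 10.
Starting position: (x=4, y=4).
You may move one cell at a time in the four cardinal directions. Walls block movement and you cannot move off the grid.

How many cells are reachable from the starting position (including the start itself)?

Answer: Reachable cells: 81

Derivation:
BFS flood-fill from (x=4, y=4):
  Distance 0: (x=4, y=4)
  Distance 1: (x=4, y=3), (x=5, y=4), (x=4, y=5)
  Distance 2: (x=4, y=2), (x=5, y=3), (x=6, y=4), (x=3, y=5), (x=5, y=5), (x=4, y=6)
  Distance 3: (x=4, y=1), (x=3, y=2), (x=5, y=2), (x=6, y=3), (x=7, y=4), (x=2, y=5), (x=6, y=5), (x=5, y=6), (x=4, y=7)
  Distance 4: (x=4, y=0), (x=3, y=1), (x=5, y=1), (x=2, y=2), (x=6, y=2), (x=7, y=3), (x=2, y=4), (x=8, y=4), (x=1, y=5), (x=7, y=5), (x=2, y=6), (x=6, y=6), (x=3, y=7), (x=5, y=7)
  Distance 5: (x=3, y=0), (x=5, y=0), (x=2, y=1), (x=6, y=1), (x=1, y=2), (x=7, y=2), (x=2, y=3), (x=8, y=3), (x=1, y=4), (x=0, y=5), (x=8, y=5), (x=7, y=6), (x=2, y=7), (x=6, y=7), (x=3, y=8)
  Distance 6: (x=2, y=0), (x=1, y=1), (x=8, y=2), (x=1, y=3), (x=0, y=4), (x=0, y=6), (x=8, y=6), (x=1, y=7), (x=7, y=7), (x=2, y=8), (x=6, y=8), (x=3, y=9)
  Distance 7: (x=1, y=0), (x=0, y=3), (x=0, y=7), (x=1, y=8), (x=7, y=8), (x=2, y=9), (x=4, y=9), (x=6, y=9), (x=3, y=10)
  Distance 8: (x=0, y=0), (x=0, y=8), (x=8, y=8), (x=7, y=9), (x=2, y=10), (x=4, y=10), (x=6, y=10)
  Distance 9: (x=8, y=9), (x=1, y=10), (x=5, y=10), (x=7, y=10)
  Distance 10: (x=8, y=10)
Total reachable: 81 (grid has 83 open cells total)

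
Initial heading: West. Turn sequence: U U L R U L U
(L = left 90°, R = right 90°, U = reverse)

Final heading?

Answer: Final heading: South

Derivation:
Start: West
  U (U-turn (180°)) -> East
  U (U-turn (180°)) -> West
  L (left (90° counter-clockwise)) -> South
  R (right (90° clockwise)) -> West
  U (U-turn (180°)) -> East
  L (left (90° counter-clockwise)) -> North
  U (U-turn (180°)) -> South
Final: South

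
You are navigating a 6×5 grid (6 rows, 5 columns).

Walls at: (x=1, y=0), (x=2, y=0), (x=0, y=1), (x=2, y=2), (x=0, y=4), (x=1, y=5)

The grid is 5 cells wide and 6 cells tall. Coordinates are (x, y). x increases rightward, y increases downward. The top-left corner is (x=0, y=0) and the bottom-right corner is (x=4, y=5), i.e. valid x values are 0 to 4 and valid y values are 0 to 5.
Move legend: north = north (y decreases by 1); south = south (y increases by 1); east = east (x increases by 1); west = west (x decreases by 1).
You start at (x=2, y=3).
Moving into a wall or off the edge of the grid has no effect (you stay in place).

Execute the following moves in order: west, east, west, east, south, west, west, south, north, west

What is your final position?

Answer: Final position: (x=0, y=3)

Derivation:
Start: (x=2, y=3)
  west (west): (x=2, y=3) -> (x=1, y=3)
  east (east): (x=1, y=3) -> (x=2, y=3)
  west (west): (x=2, y=3) -> (x=1, y=3)
  east (east): (x=1, y=3) -> (x=2, y=3)
  south (south): (x=2, y=3) -> (x=2, y=4)
  west (west): (x=2, y=4) -> (x=1, y=4)
  west (west): blocked, stay at (x=1, y=4)
  south (south): blocked, stay at (x=1, y=4)
  north (north): (x=1, y=4) -> (x=1, y=3)
  west (west): (x=1, y=3) -> (x=0, y=3)
Final: (x=0, y=3)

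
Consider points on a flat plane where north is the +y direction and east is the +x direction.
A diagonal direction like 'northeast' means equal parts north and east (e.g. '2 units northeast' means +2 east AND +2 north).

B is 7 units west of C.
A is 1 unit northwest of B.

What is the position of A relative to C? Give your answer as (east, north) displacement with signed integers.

Place C at the origin (east=0, north=0).
  B is 7 units west of C: delta (east=-7, north=+0); B at (east=-7, north=0).
  A is 1 unit northwest of B: delta (east=-1, north=+1); A at (east=-8, north=1).
Therefore A relative to C: (east=-8, north=1).

Answer: A is at (east=-8, north=1) relative to C.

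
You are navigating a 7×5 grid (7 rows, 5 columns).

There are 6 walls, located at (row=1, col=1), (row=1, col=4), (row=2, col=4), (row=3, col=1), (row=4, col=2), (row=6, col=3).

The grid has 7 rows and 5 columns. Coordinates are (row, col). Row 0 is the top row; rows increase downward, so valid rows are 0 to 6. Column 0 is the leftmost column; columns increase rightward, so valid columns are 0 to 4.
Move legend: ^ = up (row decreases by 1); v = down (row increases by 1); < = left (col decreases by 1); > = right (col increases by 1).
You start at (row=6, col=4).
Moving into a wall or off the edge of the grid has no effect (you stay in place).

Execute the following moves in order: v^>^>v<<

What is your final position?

Answer: Final position: (row=5, col=2)

Derivation:
Start: (row=6, col=4)
  v (down): blocked, stay at (row=6, col=4)
  ^ (up): (row=6, col=4) -> (row=5, col=4)
  > (right): blocked, stay at (row=5, col=4)
  ^ (up): (row=5, col=4) -> (row=4, col=4)
  > (right): blocked, stay at (row=4, col=4)
  v (down): (row=4, col=4) -> (row=5, col=4)
  < (left): (row=5, col=4) -> (row=5, col=3)
  < (left): (row=5, col=3) -> (row=5, col=2)
Final: (row=5, col=2)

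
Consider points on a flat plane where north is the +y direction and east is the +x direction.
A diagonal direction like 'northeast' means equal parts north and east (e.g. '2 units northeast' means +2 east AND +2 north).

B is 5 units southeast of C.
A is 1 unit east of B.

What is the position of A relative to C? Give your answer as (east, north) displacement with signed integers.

Place C at the origin (east=0, north=0).
  B is 5 units southeast of C: delta (east=+5, north=-5); B at (east=5, north=-5).
  A is 1 unit east of B: delta (east=+1, north=+0); A at (east=6, north=-5).
Therefore A relative to C: (east=6, north=-5).

Answer: A is at (east=6, north=-5) relative to C.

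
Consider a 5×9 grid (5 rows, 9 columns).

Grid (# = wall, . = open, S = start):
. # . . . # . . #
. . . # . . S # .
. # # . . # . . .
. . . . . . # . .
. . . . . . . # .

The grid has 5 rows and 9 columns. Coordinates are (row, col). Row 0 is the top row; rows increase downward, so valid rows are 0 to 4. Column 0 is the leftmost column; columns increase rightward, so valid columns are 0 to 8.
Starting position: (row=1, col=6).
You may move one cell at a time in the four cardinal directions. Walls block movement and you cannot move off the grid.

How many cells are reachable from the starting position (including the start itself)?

BFS flood-fill from (row=1, col=6):
  Distance 0: (row=1, col=6)
  Distance 1: (row=0, col=6), (row=1, col=5), (row=2, col=6)
  Distance 2: (row=0, col=7), (row=1, col=4), (row=2, col=7)
  Distance 3: (row=0, col=4), (row=2, col=4), (row=2, col=8), (row=3, col=7)
  Distance 4: (row=0, col=3), (row=1, col=8), (row=2, col=3), (row=3, col=4), (row=3, col=8)
  Distance 5: (row=0, col=2), (row=3, col=3), (row=3, col=5), (row=4, col=4), (row=4, col=8)
  Distance 6: (row=1, col=2), (row=3, col=2), (row=4, col=3), (row=4, col=5)
  Distance 7: (row=1, col=1), (row=3, col=1), (row=4, col=2), (row=4, col=6)
  Distance 8: (row=1, col=0), (row=3, col=0), (row=4, col=1)
  Distance 9: (row=0, col=0), (row=2, col=0), (row=4, col=0)
Total reachable: 35 (grid has 35 open cells total)

Answer: Reachable cells: 35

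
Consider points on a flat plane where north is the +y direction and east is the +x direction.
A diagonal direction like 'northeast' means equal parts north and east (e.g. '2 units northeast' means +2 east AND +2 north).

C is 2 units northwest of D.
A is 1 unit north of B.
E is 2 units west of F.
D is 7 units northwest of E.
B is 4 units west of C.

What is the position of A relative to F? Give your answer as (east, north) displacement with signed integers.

Place F at the origin (east=0, north=0).
  E is 2 units west of F: delta (east=-2, north=+0); E at (east=-2, north=0).
  D is 7 units northwest of E: delta (east=-7, north=+7); D at (east=-9, north=7).
  C is 2 units northwest of D: delta (east=-2, north=+2); C at (east=-11, north=9).
  B is 4 units west of C: delta (east=-4, north=+0); B at (east=-15, north=9).
  A is 1 unit north of B: delta (east=+0, north=+1); A at (east=-15, north=10).
Therefore A relative to F: (east=-15, north=10).

Answer: A is at (east=-15, north=10) relative to F.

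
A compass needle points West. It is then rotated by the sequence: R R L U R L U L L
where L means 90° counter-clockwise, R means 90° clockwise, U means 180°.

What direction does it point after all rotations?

Answer: Final heading: South

Derivation:
Start: West
  R (right (90° clockwise)) -> North
  R (right (90° clockwise)) -> East
  L (left (90° counter-clockwise)) -> North
  U (U-turn (180°)) -> South
  R (right (90° clockwise)) -> West
  L (left (90° counter-clockwise)) -> South
  U (U-turn (180°)) -> North
  L (left (90° counter-clockwise)) -> West
  L (left (90° counter-clockwise)) -> South
Final: South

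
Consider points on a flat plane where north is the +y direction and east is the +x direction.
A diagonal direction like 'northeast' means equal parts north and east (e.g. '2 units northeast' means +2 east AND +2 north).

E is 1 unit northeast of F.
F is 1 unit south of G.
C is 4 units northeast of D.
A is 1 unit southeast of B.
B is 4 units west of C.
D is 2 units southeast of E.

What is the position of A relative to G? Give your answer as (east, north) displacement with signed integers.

Answer: A is at (east=4, north=1) relative to G.

Derivation:
Place G at the origin (east=0, north=0).
  F is 1 unit south of G: delta (east=+0, north=-1); F at (east=0, north=-1).
  E is 1 unit northeast of F: delta (east=+1, north=+1); E at (east=1, north=0).
  D is 2 units southeast of E: delta (east=+2, north=-2); D at (east=3, north=-2).
  C is 4 units northeast of D: delta (east=+4, north=+4); C at (east=7, north=2).
  B is 4 units west of C: delta (east=-4, north=+0); B at (east=3, north=2).
  A is 1 unit southeast of B: delta (east=+1, north=-1); A at (east=4, north=1).
Therefore A relative to G: (east=4, north=1).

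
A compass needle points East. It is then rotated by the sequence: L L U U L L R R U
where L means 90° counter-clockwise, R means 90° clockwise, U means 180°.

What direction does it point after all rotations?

Answer: Final heading: East

Derivation:
Start: East
  L (left (90° counter-clockwise)) -> North
  L (left (90° counter-clockwise)) -> West
  U (U-turn (180°)) -> East
  U (U-turn (180°)) -> West
  L (left (90° counter-clockwise)) -> South
  L (left (90° counter-clockwise)) -> East
  R (right (90° clockwise)) -> South
  R (right (90° clockwise)) -> West
  U (U-turn (180°)) -> East
Final: East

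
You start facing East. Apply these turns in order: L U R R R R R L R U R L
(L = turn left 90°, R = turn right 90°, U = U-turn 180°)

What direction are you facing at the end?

Start: East
  L (left (90° counter-clockwise)) -> North
  U (U-turn (180°)) -> South
  R (right (90° clockwise)) -> West
  R (right (90° clockwise)) -> North
  R (right (90° clockwise)) -> East
  R (right (90° clockwise)) -> South
  R (right (90° clockwise)) -> West
  L (left (90° counter-clockwise)) -> South
  R (right (90° clockwise)) -> West
  U (U-turn (180°)) -> East
  R (right (90° clockwise)) -> South
  L (left (90° counter-clockwise)) -> East
Final: East

Answer: Final heading: East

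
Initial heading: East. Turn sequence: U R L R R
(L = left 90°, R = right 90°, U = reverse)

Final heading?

Answer: Final heading: East

Derivation:
Start: East
  U (U-turn (180°)) -> West
  R (right (90° clockwise)) -> North
  L (left (90° counter-clockwise)) -> West
  R (right (90° clockwise)) -> North
  R (right (90° clockwise)) -> East
Final: East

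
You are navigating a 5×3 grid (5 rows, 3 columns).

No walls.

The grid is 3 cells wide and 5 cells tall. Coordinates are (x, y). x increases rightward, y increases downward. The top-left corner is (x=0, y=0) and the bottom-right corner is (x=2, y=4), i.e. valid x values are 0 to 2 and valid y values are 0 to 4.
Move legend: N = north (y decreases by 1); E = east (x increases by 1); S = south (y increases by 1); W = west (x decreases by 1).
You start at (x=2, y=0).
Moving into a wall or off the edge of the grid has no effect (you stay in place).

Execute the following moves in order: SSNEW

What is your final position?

Start: (x=2, y=0)
  S (south): (x=2, y=0) -> (x=2, y=1)
  S (south): (x=2, y=1) -> (x=2, y=2)
  N (north): (x=2, y=2) -> (x=2, y=1)
  E (east): blocked, stay at (x=2, y=1)
  W (west): (x=2, y=1) -> (x=1, y=1)
Final: (x=1, y=1)

Answer: Final position: (x=1, y=1)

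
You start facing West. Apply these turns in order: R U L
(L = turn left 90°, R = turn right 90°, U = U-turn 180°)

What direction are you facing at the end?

Start: West
  R (right (90° clockwise)) -> North
  U (U-turn (180°)) -> South
  L (left (90° counter-clockwise)) -> East
Final: East

Answer: Final heading: East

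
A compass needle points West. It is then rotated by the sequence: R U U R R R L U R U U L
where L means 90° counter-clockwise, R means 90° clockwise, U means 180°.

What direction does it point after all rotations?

Answer: Final heading: North

Derivation:
Start: West
  R (right (90° clockwise)) -> North
  U (U-turn (180°)) -> South
  U (U-turn (180°)) -> North
  R (right (90° clockwise)) -> East
  R (right (90° clockwise)) -> South
  R (right (90° clockwise)) -> West
  L (left (90° counter-clockwise)) -> South
  U (U-turn (180°)) -> North
  R (right (90° clockwise)) -> East
  U (U-turn (180°)) -> West
  U (U-turn (180°)) -> East
  L (left (90° counter-clockwise)) -> North
Final: North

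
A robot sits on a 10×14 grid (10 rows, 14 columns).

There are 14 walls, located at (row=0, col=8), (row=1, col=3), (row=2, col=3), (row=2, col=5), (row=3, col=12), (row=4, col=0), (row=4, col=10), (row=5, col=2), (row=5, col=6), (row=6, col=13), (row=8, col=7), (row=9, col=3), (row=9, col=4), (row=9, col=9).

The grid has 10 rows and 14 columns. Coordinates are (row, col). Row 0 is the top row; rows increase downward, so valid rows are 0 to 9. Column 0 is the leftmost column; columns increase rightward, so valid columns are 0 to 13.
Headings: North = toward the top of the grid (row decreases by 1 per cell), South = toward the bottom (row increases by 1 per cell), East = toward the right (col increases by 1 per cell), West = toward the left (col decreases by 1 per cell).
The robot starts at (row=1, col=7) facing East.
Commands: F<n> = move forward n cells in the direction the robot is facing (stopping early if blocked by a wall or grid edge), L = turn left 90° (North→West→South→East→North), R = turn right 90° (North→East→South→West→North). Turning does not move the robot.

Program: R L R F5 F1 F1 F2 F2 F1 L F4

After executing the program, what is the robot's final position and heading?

Start: (row=1, col=7), facing East
  R: turn right, now facing South
  L: turn left, now facing East
  R: turn right, now facing South
  F5: move forward 5, now at (row=6, col=7)
  F1: move forward 1, now at (row=7, col=7)
  F1: move forward 0/1 (blocked), now at (row=7, col=7)
  F2: move forward 0/2 (blocked), now at (row=7, col=7)
  F2: move forward 0/2 (blocked), now at (row=7, col=7)
  F1: move forward 0/1 (blocked), now at (row=7, col=7)
  L: turn left, now facing East
  F4: move forward 4, now at (row=7, col=11)
Final: (row=7, col=11), facing East

Answer: Final position: (row=7, col=11), facing East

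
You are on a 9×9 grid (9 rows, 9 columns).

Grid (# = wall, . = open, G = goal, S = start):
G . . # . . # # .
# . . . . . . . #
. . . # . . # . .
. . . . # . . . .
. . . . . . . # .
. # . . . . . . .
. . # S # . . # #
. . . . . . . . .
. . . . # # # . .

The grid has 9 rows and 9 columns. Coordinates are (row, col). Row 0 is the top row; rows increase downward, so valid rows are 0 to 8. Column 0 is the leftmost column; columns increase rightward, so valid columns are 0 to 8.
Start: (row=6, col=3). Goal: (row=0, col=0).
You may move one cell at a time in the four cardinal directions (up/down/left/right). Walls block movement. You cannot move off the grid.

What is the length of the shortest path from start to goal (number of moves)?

BFS from (row=6, col=3) until reaching (row=0, col=0):
  Distance 0: (row=6, col=3)
  Distance 1: (row=5, col=3), (row=7, col=3)
  Distance 2: (row=4, col=3), (row=5, col=2), (row=5, col=4), (row=7, col=2), (row=7, col=4), (row=8, col=3)
  Distance 3: (row=3, col=3), (row=4, col=2), (row=4, col=4), (row=5, col=5), (row=7, col=1), (row=7, col=5), (row=8, col=2)
  Distance 4: (row=3, col=2), (row=4, col=1), (row=4, col=5), (row=5, col=6), (row=6, col=1), (row=6, col=5), (row=7, col=0), (row=7, col=6), (row=8, col=1)
  Distance 5: (row=2, col=2), (row=3, col=1), (row=3, col=5), (row=4, col=0), (row=4, col=6), (row=5, col=7), (row=6, col=0), (row=6, col=6), (row=7, col=7), (row=8, col=0)
  Distance 6: (row=1, col=2), (row=2, col=1), (row=2, col=5), (row=3, col=0), (row=3, col=6), (row=5, col=0), (row=5, col=8), (row=7, col=8), (row=8, col=7)
  Distance 7: (row=0, col=2), (row=1, col=1), (row=1, col=3), (row=1, col=5), (row=2, col=0), (row=2, col=4), (row=3, col=7), (row=4, col=8), (row=8, col=8)
  Distance 8: (row=0, col=1), (row=0, col=5), (row=1, col=4), (row=1, col=6), (row=2, col=7), (row=3, col=8)
  Distance 9: (row=0, col=0), (row=0, col=4), (row=1, col=7), (row=2, col=8)  <- goal reached here
One shortest path (9 moves): (row=6, col=3) -> (row=5, col=3) -> (row=5, col=2) -> (row=4, col=2) -> (row=4, col=1) -> (row=3, col=1) -> (row=2, col=1) -> (row=1, col=1) -> (row=0, col=1) -> (row=0, col=0)

Answer: Shortest path length: 9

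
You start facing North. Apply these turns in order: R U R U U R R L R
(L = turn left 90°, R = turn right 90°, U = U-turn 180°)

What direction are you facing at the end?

Answer: Final heading: South

Derivation:
Start: North
  R (right (90° clockwise)) -> East
  U (U-turn (180°)) -> West
  R (right (90° clockwise)) -> North
  U (U-turn (180°)) -> South
  U (U-turn (180°)) -> North
  R (right (90° clockwise)) -> East
  R (right (90° clockwise)) -> South
  L (left (90° counter-clockwise)) -> East
  R (right (90° clockwise)) -> South
Final: South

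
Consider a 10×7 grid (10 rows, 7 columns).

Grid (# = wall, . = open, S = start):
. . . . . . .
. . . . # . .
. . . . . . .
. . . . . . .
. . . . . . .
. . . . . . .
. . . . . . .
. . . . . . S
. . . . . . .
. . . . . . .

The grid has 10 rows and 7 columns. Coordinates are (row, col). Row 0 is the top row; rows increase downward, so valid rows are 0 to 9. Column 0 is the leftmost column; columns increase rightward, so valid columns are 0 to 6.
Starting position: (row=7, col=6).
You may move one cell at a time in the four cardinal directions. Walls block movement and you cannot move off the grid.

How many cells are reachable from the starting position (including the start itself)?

Answer: Reachable cells: 69

Derivation:
BFS flood-fill from (row=7, col=6):
  Distance 0: (row=7, col=6)
  Distance 1: (row=6, col=6), (row=7, col=5), (row=8, col=6)
  Distance 2: (row=5, col=6), (row=6, col=5), (row=7, col=4), (row=8, col=5), (row=9, col=6)
  Distance 3: (row=4, col=6), (row=5, col=5), (row=6, col=4), (row=7, col=3), (row=8, col=4), (row=9, col=5)
  Distance 4: (row=3, col=6), (row=4, col=5), (row=5, col=4), (row=6, col=3), (row=7, col=2), (row=8, col=3), (row=9, col=4)
  Distance 5: (row=2, col=6), (row=3, col=5), (row=4, col=4), (row=5, col=3), (row=6, col=2), (row=7, col=1), (row=8, col=2), (row=9, col=3)
  Distance 6: (row=1, col=6), (row=2, col=5), (row=3, col=4), (row=4, col=3), (row=5, col=2), (row=6, col=1), (row=7, col=0), (row=8, col=1), (row=9, col=2)
  Distance 7: (row=0, col=6), (row=1, col=5), (row=2, col=4), (row=3, col=3), (row=4, col=2), (row=5, col=1), (row=6, col=0), (row=8, col=0), (row=9, col=1)
  Distance 8: (row=0, col=5), (row=2, col=3), (row=3, col=2), (row=4, col=1), (row=5, col=0), (row=9, col=0)
  Distance 9: (row=0, col=4), (row=1, col=3), (row=2, col=2), (row=3, col=1), (row=4, col=0)
  Distance 10: (row=0, col=3), (row=1, col=2), (row=2, col=1), (row=3, col=0)
  Distance 11: (row=0, col=2), (row=1, col=1), (row=2, col=0)
  Distance 12: (row=0, col=1), (row=1, col=0)
  Distance 13: (row=0, col=0)
Total reachable: 69 (grid has 69 open cells total)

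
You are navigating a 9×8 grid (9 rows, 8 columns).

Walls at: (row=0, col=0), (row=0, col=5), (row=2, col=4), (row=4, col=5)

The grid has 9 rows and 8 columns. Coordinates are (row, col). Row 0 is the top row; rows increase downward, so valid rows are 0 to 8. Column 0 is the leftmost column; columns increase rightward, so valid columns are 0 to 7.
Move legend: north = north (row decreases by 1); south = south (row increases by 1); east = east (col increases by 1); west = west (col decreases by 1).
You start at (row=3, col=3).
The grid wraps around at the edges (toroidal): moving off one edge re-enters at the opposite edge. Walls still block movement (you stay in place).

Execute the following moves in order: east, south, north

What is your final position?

Answer: Final position: (row=3, col=4)

Derivation:
Start: (row=3, col=3)
  east (east): (row=3, col=3) -> (row=3, col=4)
  south (south): (row=3, col=4) -> (row=4, col=4)
  north (north): (row=4, col=4) -> (row=3, col=4)
Final: (row=3, col=4)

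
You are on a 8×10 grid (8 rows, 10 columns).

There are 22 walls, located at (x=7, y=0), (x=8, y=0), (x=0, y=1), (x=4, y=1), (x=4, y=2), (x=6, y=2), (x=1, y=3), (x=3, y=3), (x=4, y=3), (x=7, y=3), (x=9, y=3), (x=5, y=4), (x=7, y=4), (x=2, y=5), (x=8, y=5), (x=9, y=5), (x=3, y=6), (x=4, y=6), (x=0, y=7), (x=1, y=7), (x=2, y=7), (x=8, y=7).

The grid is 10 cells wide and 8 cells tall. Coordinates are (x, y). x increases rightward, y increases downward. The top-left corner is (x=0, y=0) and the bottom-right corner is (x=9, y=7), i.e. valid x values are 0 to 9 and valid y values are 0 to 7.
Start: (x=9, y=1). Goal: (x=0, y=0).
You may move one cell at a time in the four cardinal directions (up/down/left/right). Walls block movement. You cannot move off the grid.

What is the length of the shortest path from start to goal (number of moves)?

BFS from (x=9, y=1) until reaching (x=0, y=0):
  Distance 0: (x=9, y=1)
  Distance 1: (x=9, y=0), (x=8, y=1), (x=9, y=2)
  Distance 2: (x=7, y=1), (x=8, y=2)
  Distance 3: (x=6, y=1), (x=7, y=2), (x=8, y=3)
  Distance 4: (x=6, y=0), (x=5, y=1), (x=8, y=4)
  Distance 5: (x=5, y=0), (x=5, y=2), (x=9, y=4)
  Distance 6: (x=4, y=0), (x=5, y=3)
  Distance 7: (x=3, y=0), (x=6, y=3)
  Distance 8: (x=2, y=0), (x=3, y=1), (x=6, y=4)
  Distance 9: (x=1, y=0), (x=2, y=1), (x=3, y=2), (x=6, y=5)
  Distance 10: (x=0, y=0), (x=1, y=1), (x=2, y=2), (x=5, y=5), (x=7, y=5), (x=6, y=6)  <- goal reached here
One shortest path (10 moves): (x=9, y=1) -> (x=8, y=1) -> (x=7, y=1) -> (x=6, y=1) -> (x=5, y=1) -> (x=5, y=0) -> (x=4, y=0) -> (x=3, y=0) -> (x=2, y=0) -> (x=1, y=0) -> (x=0, y=0)

Answer: Shortest path length: 10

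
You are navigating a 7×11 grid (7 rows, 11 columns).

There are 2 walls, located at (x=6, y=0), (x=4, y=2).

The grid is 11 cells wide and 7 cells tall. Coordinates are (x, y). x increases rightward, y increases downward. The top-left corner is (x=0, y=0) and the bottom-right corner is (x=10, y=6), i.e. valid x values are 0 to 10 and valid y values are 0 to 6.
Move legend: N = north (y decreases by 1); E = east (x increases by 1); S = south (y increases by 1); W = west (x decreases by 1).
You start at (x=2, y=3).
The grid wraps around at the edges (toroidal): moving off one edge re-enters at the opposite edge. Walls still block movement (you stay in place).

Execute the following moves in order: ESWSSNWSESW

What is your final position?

Start: (x=2, y=3)
  E (east): (x=2, y=3) -> (x=3, y=3)
  S (south): (x=3, y=3) -> (x=3, y=4)
  W (west): (x=3, y=4) -> (x=2, y=4)
  S (south): (x=2, y=4) -> (x=2, y=5)
  S (south): (x=2, y=5) -> (x=2, y=6)
  N (north): (x=2, y=6) -> (x=2, y=5)
  W (west): (x=2, y=5) -> (x=1, y=5)
  S (south): (x=1, y=5) -> (x=1, y=6)
  E (east): (x=1, y=6) -> (x=2, y=6)
  S (south): (x=2, y=6) -> (x=2, y=0)
  W (west): (x=2, y=0) -> (x=1, y=0)
Final: (x=1, y=0)

Answer: Final position: (x=1, y=0)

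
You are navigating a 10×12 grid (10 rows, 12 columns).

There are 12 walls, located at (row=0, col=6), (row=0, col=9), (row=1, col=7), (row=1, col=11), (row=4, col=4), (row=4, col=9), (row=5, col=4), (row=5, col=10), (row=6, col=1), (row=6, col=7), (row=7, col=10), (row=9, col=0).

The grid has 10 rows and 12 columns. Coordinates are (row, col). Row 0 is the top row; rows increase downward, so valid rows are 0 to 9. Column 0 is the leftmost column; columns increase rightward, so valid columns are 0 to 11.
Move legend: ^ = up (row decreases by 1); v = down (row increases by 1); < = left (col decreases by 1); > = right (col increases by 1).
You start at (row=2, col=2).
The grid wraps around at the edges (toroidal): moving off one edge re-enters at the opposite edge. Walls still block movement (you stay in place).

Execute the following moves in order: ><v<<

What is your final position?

Answer: Final position: (row=3, col=0)

Derivation:
Start: (row=2, col=2)
  > (right): (row=2, col=2) -> (row=2, col=3)
  < (left): (row=2, col=3) -> (row=2, col=2)
  v (down): (row=2, col=2) -> (row=3, col=2)
  < (left): (row=3, col=2) -> (row=3, col=1)
  < (left): (row=3, col=1) -> (row=3, col=0)
Final: (row=3, col=0)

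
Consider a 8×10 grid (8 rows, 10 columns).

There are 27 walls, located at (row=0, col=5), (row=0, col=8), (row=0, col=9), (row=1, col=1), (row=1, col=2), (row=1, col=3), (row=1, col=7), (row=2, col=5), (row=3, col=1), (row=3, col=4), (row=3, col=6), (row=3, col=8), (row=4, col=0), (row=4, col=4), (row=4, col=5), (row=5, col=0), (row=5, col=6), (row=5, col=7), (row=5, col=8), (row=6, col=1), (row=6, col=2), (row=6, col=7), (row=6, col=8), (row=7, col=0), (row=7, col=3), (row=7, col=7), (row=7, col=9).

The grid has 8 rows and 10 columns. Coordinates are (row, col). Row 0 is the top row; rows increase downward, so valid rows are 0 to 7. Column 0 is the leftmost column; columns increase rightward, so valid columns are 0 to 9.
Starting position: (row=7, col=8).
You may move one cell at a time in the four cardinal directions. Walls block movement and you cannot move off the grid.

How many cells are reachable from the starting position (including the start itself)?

Answer: Reachable cells: 1

Derivation:
BFS flood-fill from (row=7, col=8):
  Distance 0: (row=7, col=8)
Total reachable: 1 (grid has 53 open cells total)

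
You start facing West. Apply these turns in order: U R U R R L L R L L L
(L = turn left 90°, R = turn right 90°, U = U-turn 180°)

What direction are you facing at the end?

Answer: Final heading: South

Derivation:
Start: West
  U (U-turn (180°)) -> East
  R (right (90° clockwise)) -> South
  U (U-turn (180°)) -> North
  R (right (90° clockwise)) -> East
  R (right (90° clockwise)) -> South
  L (left (90° counter-clockwise)) -> East
  L (left (90° counter-clockwise)) -> North
  R (right (90° clockwise)) -> East
  L (left (90° counter-clockwise)) -> North
  L (left (90° counter-clockwise)) -> West
  L (left (90° counter-clockwise)) -> South
Final: South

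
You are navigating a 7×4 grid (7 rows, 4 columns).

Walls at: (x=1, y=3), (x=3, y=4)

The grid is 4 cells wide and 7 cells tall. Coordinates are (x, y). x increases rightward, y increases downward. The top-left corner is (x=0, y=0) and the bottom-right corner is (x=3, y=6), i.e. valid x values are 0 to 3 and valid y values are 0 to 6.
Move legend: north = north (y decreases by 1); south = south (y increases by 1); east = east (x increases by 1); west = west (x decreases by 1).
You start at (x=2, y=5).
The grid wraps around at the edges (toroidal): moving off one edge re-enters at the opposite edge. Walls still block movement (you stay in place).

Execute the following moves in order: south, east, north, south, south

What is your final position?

Start: (x=2, y=5)
  south (south): (x=2, y=5) -> (x=2, y=6)
  east (east): (x=2, y=6) -> (x=3, y=6)
  north (north): (x=3, y=6) -> (x=3, y=5)
  south (south): (x=3, y=5) -> (x=3, y=6)
  south (south): (x=3, y=6) -> (x=3, y=0)
Final: (x=3, y=0)

Answer: Final position: (x=3, y=0)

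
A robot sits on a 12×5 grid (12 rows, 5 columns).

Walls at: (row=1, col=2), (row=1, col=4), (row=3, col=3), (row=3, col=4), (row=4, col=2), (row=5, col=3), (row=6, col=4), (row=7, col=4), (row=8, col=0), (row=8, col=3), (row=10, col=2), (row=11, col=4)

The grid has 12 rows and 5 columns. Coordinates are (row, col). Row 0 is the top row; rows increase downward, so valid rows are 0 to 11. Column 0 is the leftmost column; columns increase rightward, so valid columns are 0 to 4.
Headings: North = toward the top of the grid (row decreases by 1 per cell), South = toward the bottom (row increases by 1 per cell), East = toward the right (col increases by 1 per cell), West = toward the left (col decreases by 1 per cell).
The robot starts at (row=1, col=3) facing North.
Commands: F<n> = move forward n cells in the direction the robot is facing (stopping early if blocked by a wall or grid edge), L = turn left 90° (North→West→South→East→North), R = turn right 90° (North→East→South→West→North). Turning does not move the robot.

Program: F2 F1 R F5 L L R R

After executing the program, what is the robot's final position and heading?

Answer: Final position: (row=0, col=4), facing East

Derivation:
Start: (row=1, col=3), facing North
  F2: move forward 1/2 (blocked), now at (row=0, col=3)
  F1: move forward 0/1 (blocked), now at (row=0, col=3)
  R: turn right, now facing East
  F5: move forward 1/5 (blocked), now at (row=0, col=4)
  L: turn left, now facing North
  L: turn left, now facing West
  R: turn right, now facing North
  R: turn right, now facing East
Final: (row=0, col=4), facing East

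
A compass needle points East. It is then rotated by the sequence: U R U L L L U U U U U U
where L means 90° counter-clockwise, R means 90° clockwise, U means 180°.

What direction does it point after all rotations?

Start: East
  U (U-turn (180°)) -> West
  R (right (90° clockwise)) -> North
  U (U-turn (180°)) -> South
  L (left (90° counter-clockwise)) -> East
  L (left (90° counter-clockwise)) -> North
  L (left (90° counter-clockwise)) -> West
  U (U-turn (180°)) -> East
  U (U-turn (180°)) -> West
  U (U-turn (180°)) -> East
  U (U-turn (180°)) -> West
  U (U-turn (180°)) -> East
  U (U-turn (180°)) -> West
Final: West

Answer: Final heading: West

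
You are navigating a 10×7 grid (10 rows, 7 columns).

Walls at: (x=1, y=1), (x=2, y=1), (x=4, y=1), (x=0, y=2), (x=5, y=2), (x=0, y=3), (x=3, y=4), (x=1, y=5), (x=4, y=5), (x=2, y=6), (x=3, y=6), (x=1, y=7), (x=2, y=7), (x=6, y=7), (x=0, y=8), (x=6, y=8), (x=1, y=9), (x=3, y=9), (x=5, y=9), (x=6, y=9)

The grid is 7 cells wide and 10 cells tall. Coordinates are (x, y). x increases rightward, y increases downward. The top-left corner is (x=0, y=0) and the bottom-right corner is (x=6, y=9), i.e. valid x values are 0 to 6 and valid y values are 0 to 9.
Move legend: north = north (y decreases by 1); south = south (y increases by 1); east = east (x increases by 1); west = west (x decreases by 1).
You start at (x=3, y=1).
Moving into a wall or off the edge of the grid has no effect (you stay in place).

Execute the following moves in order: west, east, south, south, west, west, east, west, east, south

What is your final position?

Start: (x=3, y=1)
  west (west): blocked, stay at (x=3, y=1)
  east (east): blocked, stay at (x=3, y=1)
  south (south): (x=3, y=1) -> (x=3, y=2)
  south (south): (x=3, y=2) -> (x=3, y=3)
  west (west): (x=3, y=3) -> (x=2, y=3)
  west (west): (x=2, y=3) -> (x=1, y=3)
  east (east): (x=1, y=3) -> (x=2, y=3)
  west (west): (x=2, y=3) -> (x=1, y=3)
  east (east): (x=1, y=3) -> (x=2, y=3)
  south (south): (x=2, y=3) -> (x=2, y=4)
Final: (x=2, y=4)

Answer: Final position: (x=2, y=4)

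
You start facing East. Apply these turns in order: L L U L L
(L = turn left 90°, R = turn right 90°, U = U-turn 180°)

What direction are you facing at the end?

Start: East
  L (left (90° counter-clockwise)) -> North
  L (left (90° counter-clockwise)) -> West
  U (U-turn (180°)) -> East
  L (left (90° counter-clockwise)) -> North
  L (left (90° counter-clockwise)) -> West
Final: West

Answer: Final heading: West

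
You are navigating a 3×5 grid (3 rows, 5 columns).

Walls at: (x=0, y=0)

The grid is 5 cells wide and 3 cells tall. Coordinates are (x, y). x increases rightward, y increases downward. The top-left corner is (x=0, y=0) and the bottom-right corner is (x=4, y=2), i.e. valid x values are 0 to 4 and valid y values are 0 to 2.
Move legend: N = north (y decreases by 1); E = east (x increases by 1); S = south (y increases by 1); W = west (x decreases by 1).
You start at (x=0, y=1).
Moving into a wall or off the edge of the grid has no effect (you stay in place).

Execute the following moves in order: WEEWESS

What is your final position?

Start: (x=0, y=1)
  W (west): blocked, stay at (x=0, y=1)
  E (east): (x=0, y=1) -> (x=1, y=1)
  E (east): (x=1, y=1) -> (x=2, y=1)
  W (west): (x=2, y=1) -> (x=1, y=1)
  E (east): (x=1, y=1) -> (x=2, y=1)
  S (south): (x=2, y=1) -> (x=2, y=2)
  S (south): blocked, stay at (x=2, y=2)
Final: (x=2, y=2)

Answer: Final position: (x=2, y=2)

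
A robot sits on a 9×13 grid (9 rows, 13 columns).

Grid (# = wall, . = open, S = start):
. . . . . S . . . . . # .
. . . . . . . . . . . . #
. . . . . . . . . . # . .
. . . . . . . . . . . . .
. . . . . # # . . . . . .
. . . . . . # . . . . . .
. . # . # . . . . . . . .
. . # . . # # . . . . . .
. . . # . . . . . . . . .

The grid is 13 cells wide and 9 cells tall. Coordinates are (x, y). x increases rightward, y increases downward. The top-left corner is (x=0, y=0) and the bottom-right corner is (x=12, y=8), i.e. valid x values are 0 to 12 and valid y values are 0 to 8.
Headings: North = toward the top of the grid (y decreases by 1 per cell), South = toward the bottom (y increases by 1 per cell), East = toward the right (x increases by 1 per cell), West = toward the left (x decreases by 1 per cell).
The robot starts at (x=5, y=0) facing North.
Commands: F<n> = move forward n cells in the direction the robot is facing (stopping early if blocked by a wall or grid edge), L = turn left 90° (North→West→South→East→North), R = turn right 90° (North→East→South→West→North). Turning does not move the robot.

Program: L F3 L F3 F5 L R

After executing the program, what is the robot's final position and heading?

Start: (x=5, y=0), facing North
  L: turn left, now facing West
  F3: move forward 3, now at (x=2, y=0)
  L: turn left, now facing South
  F3: move forward 3, now at (x=2, y=3)
  F5: move forward 2/5 (blocked), now at (x=2, y=5)
  L: turn left, now facing East
  R: turn right, now facing South
Final: (x=2, y=5), facing South

Answer: Final position: (x=2, y=5), facing South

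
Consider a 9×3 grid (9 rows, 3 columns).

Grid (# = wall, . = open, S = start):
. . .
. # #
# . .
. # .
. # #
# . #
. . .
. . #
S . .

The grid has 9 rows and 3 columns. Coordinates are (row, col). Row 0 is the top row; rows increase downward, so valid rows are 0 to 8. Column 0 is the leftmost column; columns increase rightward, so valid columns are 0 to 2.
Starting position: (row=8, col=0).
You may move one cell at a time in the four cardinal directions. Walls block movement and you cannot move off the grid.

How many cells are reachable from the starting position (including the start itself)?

BFS flood-fill from (row=8, col=0):
  Distance 0: (row=8, col=0)
  Distance 1: (row=7, col=0), (row=8, col=1)
  Distance 2: (row=6, col=0), (row=7, col=1), (row=8, col=2)
  Distance 3: (row=6, col=1)
  Distance 4: (row=5, col=1), (row=6, col=2)
Total reachable: 9 (grid has 18 open cells total)

Answer: Reachable cells: 9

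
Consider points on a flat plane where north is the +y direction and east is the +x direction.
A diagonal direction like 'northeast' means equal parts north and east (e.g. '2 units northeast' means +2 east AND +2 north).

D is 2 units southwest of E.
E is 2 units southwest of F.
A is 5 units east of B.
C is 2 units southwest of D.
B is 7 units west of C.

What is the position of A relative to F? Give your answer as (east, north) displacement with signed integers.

Answer: A is at (east=-8, north=-6) relative to F.

Derivation:
Place F at the origin (east=0, north=0).
  E is 2 units southwest of F: delta (east=-2, north=-2); E at (east=-2, north=-2).
  D is 2 units southwest of E: delta (east=-2, north=-2); D at (east=-4, north=-4).
  C is 2 units southwest of D: delta (east=-2, north=-2); C at (east=-6, north=-6).
  B is 7 units west of C: delta (east=-7, north=+0); B at (east=-13, north=-6).
  A is 5 units east of B: delta (east=+5, north=+0); A at (east=-8, north=-6).
Therefore A relative to F: (east=-8, north=-6).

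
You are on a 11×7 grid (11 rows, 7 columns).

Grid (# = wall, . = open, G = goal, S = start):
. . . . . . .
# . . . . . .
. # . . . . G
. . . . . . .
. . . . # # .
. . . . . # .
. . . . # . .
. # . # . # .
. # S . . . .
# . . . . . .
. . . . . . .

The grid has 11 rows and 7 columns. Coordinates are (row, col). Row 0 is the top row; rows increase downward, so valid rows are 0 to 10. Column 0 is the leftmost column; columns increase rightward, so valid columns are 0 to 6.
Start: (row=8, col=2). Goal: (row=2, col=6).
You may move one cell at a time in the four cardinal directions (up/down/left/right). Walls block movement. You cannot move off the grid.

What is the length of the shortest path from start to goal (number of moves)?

Answer: Shortest path length: 10

Derivation:
BFS from (row=8, col=2) until reaching (row=2, col=6):
  Distance 0: (row=8, col=2)
  Distance 1: (row=7, col=2), (row=8, col=3), (row=9, col=2)
  Distance 2: (row=6, col=2), (row=8, col=4), (row=9, col=1), (row=9, col=3), (row=10, col=2)
  Distance 3: (row=5, col=2), (row=6, col=1), (row=6, col=3), (row=7, col=4), (row=8, col=5), (row=9, col=4), (row=10, col=1), (row=10, col=3)
  Distance 4: (row=4, col=2), (row=5, col=1), (row=5, col=3), (row=6, col=0), (row=8, col=6), (row=9, col=5), (row=10, col=0), (row=10, col=4)
  Distance 5: (row=3, col=2), (row=4, col=1), (row=4, col=3), (row=5, col=0), (row=5, col=4), (row=7, col=0), (row=7, col=6), (row=9, col=6), (row=10, col=5)
  Distance 6: (row=2, col=2), (row=3, col=1), (row=3, col=3), (row=4, col=0), (row=6, col=6), (row=8, col=0), (row=10, col=6)
  Distance 7: (row=1, col=2), (row=2, col=3), (row=3, col=0), (row=3, col=4), (row=5, col=6), (row=6, col=5)
  Distance 8: (row=0, col=2), (row=1, col=1), (row=1, col=3), (row=2, col=0), (row=2, col=4), (row=3, col=5), (row=4, col=6)
  Distance 9: (row=0, col=1), (row=0, col=3), (row=1, col=4), (row=2, col=5), (row=3, col=6)
  Distance 10: (row=0, col=0), (row=0, col=4), (row=1, col=5), (row=2, col=6)  <- goal reached here
One shortest path (10 moves): (row=8, col=2) -> (row=8, col=3) -> (row=8, col=4) -> (row=8, col=5) -> (row=8, col=6) -> (row=7, col=6) -> (row=6, col=6) -> (row=5, col=6) -> (row=4, col=6) -> (row=3, col=6) -> (row=2, col=6)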